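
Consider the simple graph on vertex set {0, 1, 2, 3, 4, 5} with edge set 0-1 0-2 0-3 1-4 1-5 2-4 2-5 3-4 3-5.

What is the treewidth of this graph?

A width-3 tree decomposition is:
Bags: B1 = {0, 3, 4, 5}  B2 = {0, 2, 4, 5}  B3 = {0, 1, 4, 5}
Tree: B1–B2, B2–B3
Each bag holds 4 vertices, so the decomposition has width 3, which upper-bounds the treewidth. For the lower bound: the 4 vertex sets {3,4}, {2,5}, {0}, {1} are disjoint, each induces a connected subgraph, and every pair is joined by at least one edge of G. Contracting each set to a single vertex therefore yields K_{4} as a minor, and since treewidth is minor-monotone, tw(G) ≥ tw(K_{4}) = 3. Hence tw(G) = 3 exactly.

3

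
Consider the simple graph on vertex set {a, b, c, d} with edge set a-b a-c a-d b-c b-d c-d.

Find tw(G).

3

A width-3 tree decomposition is:
Bags: B1 = {a, b, c, d}
Tree: (single bag)
With just one bag of size 4, the width is 4 − 1 = 3, so tw(G) ≤ 3. For the lower bound, the 4 vertices {a, b, c, d} are pairwise adjacent, and any tree decomposition puts a clique entirely inside one bag — forcing width ≥ 3. Hence tw(G) = 3 exactly.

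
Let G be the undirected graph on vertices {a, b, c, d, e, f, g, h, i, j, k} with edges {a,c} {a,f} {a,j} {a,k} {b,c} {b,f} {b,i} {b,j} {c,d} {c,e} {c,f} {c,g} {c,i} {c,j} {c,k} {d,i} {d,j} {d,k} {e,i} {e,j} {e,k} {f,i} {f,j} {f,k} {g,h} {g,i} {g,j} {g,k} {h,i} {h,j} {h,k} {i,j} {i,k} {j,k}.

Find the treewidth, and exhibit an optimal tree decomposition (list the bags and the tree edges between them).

Treewidth 4.
One optimal decomposition is:
Bags: B1 = {c, g, i, j, k}  B2 = {c, d, i, j, k}  B3 = {c, e, i, j, k}  B4 = {c, f, i, j, k}  B5 = {g, h, i, j, k}  B6 = {b, c, f, i, j}  B7 = {a, c, f, j, k}
Tree: B1–B2, B1–B3, B3–B4, B1–B5, B4–B6, B4–B7

The largest bag has 5 vertices, giving width 4; this decomposition certifies tw(G) ≤ 4. For the lower bound, the 5 vertices {a, c, f, j, k} are pairwise adjacent, and any tree decomposition puts a clique entirely inside one bag — forcing width ≥ 4. The upper and lower bounds meet at 4, so that is the treewidth.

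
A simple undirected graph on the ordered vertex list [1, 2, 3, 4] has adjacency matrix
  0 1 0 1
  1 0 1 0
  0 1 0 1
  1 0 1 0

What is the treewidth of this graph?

A width-2 tree decomposition is:
Bags: B1 = {1, 2, 4}  B2 = {2, 3, 4}
Tree: B1–B2
Every bag has size at most 3, so the width is 3 − 1 = 2 and tw(G) ≤ 2. For the lower bound, G contains the cycle 4–1–2–3–4, so G is not a forest; only forests have treewidth ≤ 1, hence tw(G) ≥ 2. Therefore the treewidth is 2.

2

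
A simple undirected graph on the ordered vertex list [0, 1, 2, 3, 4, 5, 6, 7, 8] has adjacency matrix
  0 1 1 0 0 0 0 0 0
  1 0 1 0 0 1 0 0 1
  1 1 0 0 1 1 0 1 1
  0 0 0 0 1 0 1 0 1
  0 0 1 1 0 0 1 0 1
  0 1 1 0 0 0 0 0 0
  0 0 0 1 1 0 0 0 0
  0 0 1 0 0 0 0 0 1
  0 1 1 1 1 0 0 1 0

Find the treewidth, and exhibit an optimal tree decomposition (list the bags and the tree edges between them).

The largest bag has 3 vertices, giving width 2; this decomposition certifies tw(G) ≤ 2. On the other hand G contains the 3-clique {1, 2, 8}. A clique must lie in a single bag of any decomposition, so no decomposition can have width below 2. Combining the bounds, tw(G) = 2.

Treewidth 2.
One optimal decomposition is:
Bags: B1 = {2, 4, 8}  B2 = {2, 7, 8}  B3 = {1, 2, 8}  B4 = {3, 4, 8}  B5 = {0, 1, 2}  B6 = {1, 2, 5}  B7 = {3, 4, 6}
Tree: B1–B2, B2–B3, B1–B4, B3–B5, B3–B6, B4–B7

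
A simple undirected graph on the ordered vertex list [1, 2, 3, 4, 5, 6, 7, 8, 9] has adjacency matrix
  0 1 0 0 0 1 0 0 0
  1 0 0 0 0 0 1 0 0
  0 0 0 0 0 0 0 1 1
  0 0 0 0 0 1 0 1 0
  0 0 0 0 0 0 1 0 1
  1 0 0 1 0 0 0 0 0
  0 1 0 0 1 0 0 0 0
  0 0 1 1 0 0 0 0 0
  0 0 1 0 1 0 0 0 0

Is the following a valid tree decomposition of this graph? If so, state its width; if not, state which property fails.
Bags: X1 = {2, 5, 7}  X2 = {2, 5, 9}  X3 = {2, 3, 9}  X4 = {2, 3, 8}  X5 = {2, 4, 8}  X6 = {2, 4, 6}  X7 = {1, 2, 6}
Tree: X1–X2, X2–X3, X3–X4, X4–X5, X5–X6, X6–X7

Yes; width 2.

Checking the three conditions: (i) the bags cover all of {1, 2, 3, 4, 5, 6, 7, 8, 9}; (ii) for each edge, some bag contains both endpoints; (iii) the bags containing any fixed vertex form a subtree. All hold, so the decomposition is valid with width 3 − 1 = 2.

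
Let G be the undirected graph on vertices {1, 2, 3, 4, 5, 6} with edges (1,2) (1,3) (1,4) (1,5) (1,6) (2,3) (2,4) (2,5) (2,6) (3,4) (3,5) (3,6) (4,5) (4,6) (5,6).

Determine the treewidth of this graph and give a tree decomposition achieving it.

Treewidth 5.
One optimal decomposition is:
Bags: B1 = {1, 2, 3, 4, 5, 6}
Tree: (single bag)

A single bag containing all 6 vertices is trivially a valid decomposition of width 5. For the lower bound, the 6 vertices {1, 2, 3, 4, 5, 6} are pairwise adjacent, and any tree decomposition puts a clique entirely inside one bag — forcing width ≥ 5. The upper and lower bounds meet at 5, so that is the treewidth.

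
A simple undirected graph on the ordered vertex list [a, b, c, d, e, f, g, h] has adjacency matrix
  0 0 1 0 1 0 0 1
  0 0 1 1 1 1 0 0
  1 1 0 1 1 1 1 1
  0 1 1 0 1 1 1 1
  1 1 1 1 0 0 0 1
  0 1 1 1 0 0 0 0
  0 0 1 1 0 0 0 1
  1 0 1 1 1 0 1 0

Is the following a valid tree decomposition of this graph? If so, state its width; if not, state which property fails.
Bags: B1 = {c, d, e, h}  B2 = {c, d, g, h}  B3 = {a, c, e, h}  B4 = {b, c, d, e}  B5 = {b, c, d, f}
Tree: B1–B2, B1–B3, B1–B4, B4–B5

Yes; width 3.

Every vertex of G appears in some bag (union = {a, b, c, d, e, f, g, h}); every edge is covered by a bag; and for each vertex v the set of bags containing v is connected in the bag tree. The decomposition is therefore valid. The largest bag has 4 vertices, so the width is 3.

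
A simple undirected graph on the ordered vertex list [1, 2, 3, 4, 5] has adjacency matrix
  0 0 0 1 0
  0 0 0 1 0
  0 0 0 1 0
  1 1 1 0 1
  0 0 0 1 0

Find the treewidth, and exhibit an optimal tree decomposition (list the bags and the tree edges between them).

Treewidth 1.
One such decomposition:
Bags: B1 = {3, 4}  B2 = {4, 5}  B3 = {2, 4}  B4 = {1, 4}
Tree: B1–B2, B2–B3, B2–B4

Every bag has size at most 2, so the width is 2 − 1 = 1 and tw(G) ≤ 1. G has an edge, so its treewidth is at least 1. Combining the bounds, tw(G) = 1.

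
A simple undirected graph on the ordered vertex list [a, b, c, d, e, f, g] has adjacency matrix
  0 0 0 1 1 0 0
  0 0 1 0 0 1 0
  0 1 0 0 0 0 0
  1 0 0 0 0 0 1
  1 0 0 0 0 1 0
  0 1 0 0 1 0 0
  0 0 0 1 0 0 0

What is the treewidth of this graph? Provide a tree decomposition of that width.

Treewidth 1.
One such decomposition:
Bags: B1 = {b, c}  B2 = {b, f}  B3 = {e, f}  B4 = {a, e}  B5 = {a, d}  B6 = {d, g}
Tree: B1–B2, B2–B3, B3–B4, B4–B5, B5–B6

Each bag holds 2 vertices, so the decomposition has width 1, which upper-bounds the treewidth. Any graph with an edge has treewidth ≥ 1, and G has the edge c–b. Combining the bounds, tw(G) = 1.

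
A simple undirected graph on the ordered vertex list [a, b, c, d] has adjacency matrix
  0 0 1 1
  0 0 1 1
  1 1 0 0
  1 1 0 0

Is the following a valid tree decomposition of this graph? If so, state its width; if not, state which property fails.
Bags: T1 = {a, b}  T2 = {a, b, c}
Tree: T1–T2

A tree decomposition must satisfy three properties: every vertex lies in some bag; for every edge, both endpoints lie together in some bag; and for every vertex, the bags containing it form a connected subtree. Here vertex d appears in no bag, so the decomposition is invalid.

No — vertex d appears in no bag.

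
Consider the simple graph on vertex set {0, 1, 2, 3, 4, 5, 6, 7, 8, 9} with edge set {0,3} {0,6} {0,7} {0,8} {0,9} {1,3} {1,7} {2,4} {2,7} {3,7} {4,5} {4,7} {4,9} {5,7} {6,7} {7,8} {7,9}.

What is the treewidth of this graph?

2

A width-2 tree decomposition is:
Bags: B1 = {0, 7, 9}  B2 = {0, 3, 7}  B3 = {4, 7, 9}  B4 = {0, 6, 7}  B5 = {2, 4, 7}  B6 = {4, 5, 7}  B7 = {0, 7, 8}  B8 = {1, 3, 7}
Tree: B1–B2, B1–B3, B2–B4, B3–B5, B5–B6, B2–B7, B2–B8
Every bag has size at most 3, so the width is 3 − 1 = 2 and tw(G) ≤ 2. On the other hand G contains the 3-clique {0, 7, 8}. A clique must lie in a single bag of any decomposition, so no decomposition can have width below 2. Hence tw(G) = 2 exactly.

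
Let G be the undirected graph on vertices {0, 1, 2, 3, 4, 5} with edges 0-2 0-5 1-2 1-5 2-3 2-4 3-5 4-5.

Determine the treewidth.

2

A width-2 tree decomposition is:
Bags: B1 = {1, 2, 5}  B2 = {2, 4, 5}  B3 = {0, 2, 5}  B4 = {2, 3, 5}
Tree: B1–B2, B2–B3, B3–B4
Each bag holds 3 vertices, so the decomposition has width 2, which upper-bounds the treewidth. The edges 1–5–4–2–1 form a cycle, so G is not a tree and its treewidth is at least 2. The upper and lower bounds meet at 2, so that is the treewidth.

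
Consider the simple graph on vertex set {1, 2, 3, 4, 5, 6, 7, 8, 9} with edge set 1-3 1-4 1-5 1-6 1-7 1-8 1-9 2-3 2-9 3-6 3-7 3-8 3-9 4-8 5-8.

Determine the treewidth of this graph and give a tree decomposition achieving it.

Each bag holds 3 vertices, so the decomposition has width 2, which upper-bounds the treewidth. For the lower bound, the 3 vertices {1, 3, 8} are pairwise adjacent, and any tree decomposition puts a clique entirely inside one bag — forcing width ≥ 2. Hence tw(G) = 2 exactly.

Treewidth 2.
One such decomposition:
Bags: B1 = {1, 3, 8}  B2 = {1, 4, 8}  B3 = {1, 5, 8}  B4 = {1, 3, 9}  B5 = {1, 3, 7}  B6 = {2, 3, 9}  B7 = {1, 3, 6}
Tree: B1–B2, B1–B3, B1–B4, B4–B5, B4–B6, B1–B7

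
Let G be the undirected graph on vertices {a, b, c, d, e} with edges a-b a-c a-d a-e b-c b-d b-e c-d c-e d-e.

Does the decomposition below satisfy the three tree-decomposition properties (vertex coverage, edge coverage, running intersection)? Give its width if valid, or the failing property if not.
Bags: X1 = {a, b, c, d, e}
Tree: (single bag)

Checking the three conditions: (i) the bags cover all of {a, b, c, d, e}; (ii) for each edge, some bag contains both endpoints; (iii) the bags containing any fixed vertex form a subtree. All hold, so the decomposition is valid with width 5 − 1 = 4.

Yes; width 4.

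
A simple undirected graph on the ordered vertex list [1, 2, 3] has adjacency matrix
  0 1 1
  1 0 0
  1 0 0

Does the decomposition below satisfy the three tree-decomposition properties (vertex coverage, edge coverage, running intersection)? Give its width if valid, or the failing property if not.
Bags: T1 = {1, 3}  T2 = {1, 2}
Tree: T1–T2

Checking the three conditions: (i) the bags cover all of {1, 2, 3}; (ii) for each edge, some bag contains both endpoints; (iii) the bags containing any fixed vertex form a subtree. All hold, so the decomposition is valid with width 2 − 1 = 1.

Yes; width 1.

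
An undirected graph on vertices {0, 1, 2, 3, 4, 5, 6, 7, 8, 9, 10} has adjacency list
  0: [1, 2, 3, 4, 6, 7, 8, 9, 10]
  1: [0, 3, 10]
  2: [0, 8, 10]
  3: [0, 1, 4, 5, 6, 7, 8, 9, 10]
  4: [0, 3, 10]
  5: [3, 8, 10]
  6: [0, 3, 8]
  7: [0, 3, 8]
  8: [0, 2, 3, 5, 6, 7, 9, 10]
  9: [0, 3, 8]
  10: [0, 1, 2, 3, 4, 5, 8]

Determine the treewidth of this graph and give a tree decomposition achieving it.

Each bag holds 4 vertices, so the decomposition has width 3, which upper-bounds the treewidth. For the lower bound, the 4 vertices {0, 2, 8, 10} are pairwise adjacent, and any tree decomposition puts a clique entirely inside one bag — forcing width ≥ 3. Therefore the treewidth is 3.

Treewidth 3.
One such decomposition:
Bags: B1 = {0, 3, 8, 10}  B2 = {0, 3, 7, 8}  B3 = {3, 5, 8, 10}  B4 = {0, 3, 4, 10}  B5 = {0, 2, 8, 10}  B6 = {0, 3, 8, 9}  B7 = {0, 1, 3, 10}  B8 = {0, 3, 6, 8}
Tree: B1–B2, B1–B3, B1–B4, B1–B5, B1–B6, B4–B7, B1–B8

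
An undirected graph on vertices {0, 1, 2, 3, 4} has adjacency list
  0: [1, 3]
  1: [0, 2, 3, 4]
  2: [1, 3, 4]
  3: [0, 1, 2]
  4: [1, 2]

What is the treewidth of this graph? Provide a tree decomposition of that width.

The largest bag has 3 vertices, giving width 2; this decomposition certifies tw(G) ≤ 2. On the other hand G contains the 3-clique {0, 1, 3}. A clique must lie in a single bag of any decomposition, so no decomposition can have width below 2. Hence tw(G) = 2 exactly.

Treewidth 2.
One such decomposition:
Bags: B1 = {1, 2, 3}  B2 = {1, 2, 4}  B3 = {0, 1, 3}
Tree: B1–B2, B1–B3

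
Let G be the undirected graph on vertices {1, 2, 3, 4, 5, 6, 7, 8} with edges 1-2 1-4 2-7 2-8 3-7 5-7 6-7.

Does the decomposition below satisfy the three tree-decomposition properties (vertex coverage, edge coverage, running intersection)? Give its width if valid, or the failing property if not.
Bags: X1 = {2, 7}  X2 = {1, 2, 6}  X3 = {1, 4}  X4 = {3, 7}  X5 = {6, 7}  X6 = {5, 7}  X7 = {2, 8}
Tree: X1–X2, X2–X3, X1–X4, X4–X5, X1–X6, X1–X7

A tree decomposition must satisfy three properties: every vertex lies in some bag; for every edge, both endpoints lie together in some bag; and for every vertex, the bags containing it form a connected subtree. Here bags containing vertex 6 are not connected in the tree, so the decomposition is invalid.

No — bags containing vertex 6 are not connected in the tree.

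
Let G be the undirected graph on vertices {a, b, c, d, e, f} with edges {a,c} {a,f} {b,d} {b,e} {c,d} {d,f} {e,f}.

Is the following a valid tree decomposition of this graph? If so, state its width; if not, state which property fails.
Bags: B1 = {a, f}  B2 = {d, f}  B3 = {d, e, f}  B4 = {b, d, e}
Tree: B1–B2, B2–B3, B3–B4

A tree decomposition must satisfy three properties: every vertex lies in some bag; for every edge, both endpoints lie together in some bag; and for every vertex, the bags containing it form a connected subtree. Here vertex c appears in no bag, so the decomposition is invalid.

No — vertex c appears in no bag.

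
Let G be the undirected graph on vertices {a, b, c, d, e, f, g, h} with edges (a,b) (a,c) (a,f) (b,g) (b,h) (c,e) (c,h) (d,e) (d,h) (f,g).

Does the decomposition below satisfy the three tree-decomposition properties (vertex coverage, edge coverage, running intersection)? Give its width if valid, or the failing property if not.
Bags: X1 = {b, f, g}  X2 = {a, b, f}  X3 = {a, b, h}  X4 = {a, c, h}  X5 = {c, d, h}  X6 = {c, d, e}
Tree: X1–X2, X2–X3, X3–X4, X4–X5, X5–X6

Checking the three conditions: (i) the bags cover all of {a, b, c, d, e, f, g, h}; (ii) for each edge, some bag contains both endpoints; (iii) the bags containing any fixed vertex form a subtree. All hold, so the decomposition is valid with width 3 − 1 = 2.

Yes; width 2.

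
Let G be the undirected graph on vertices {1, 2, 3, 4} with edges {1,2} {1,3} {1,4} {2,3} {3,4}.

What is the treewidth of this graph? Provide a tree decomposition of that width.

Treewidth 2.
One such decomposition:
Bags: B1 = {1, 2, 3}  B2 = {1, 3, 4}
Tree: B1–B2

Every bag has size at most 3, so the width is 3 − 1 = 2 and tw(G) ≤ 2. Conversely, {1, 2, 3} is a clique of size 3, and the vertices of any clique must share a bag in every tree decomposition; so some bag has ≥ 3 vertices and tw(G) ≥ 2. Therefore the treewidth is 2.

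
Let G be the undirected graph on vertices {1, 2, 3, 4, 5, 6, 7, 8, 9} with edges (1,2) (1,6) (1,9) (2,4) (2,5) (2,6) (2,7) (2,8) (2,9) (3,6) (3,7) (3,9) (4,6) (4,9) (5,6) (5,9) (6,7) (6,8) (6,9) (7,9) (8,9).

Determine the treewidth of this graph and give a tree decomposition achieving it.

Treewidth 3.
One optimal decomposition is:
Bags: B1 = {2, 6, 7, 9}  B2 = {1, 2, 6, 9}  B3 = {2, 5, 6, 9}  B4 = {2, 4, 6, 9}  B5 = {2, 6, 8, 9}  B6 = {3, 6, 7, 9}
Tree: B1–B2, B1–B3, B3–B4, B2–B5, B1–B6

Each bag holds 4 vertices, so the decomposition has width 3, which upper-bounds the treewidth. Conversely, {1, 2, 6, 9} is a clique of size 4, and the vertices of any clique must share a bag in every tree decomposition; so some bag has ≥ 4 vertices and tw(G) ≥ 3. Hence tw(G) = 3 exactly.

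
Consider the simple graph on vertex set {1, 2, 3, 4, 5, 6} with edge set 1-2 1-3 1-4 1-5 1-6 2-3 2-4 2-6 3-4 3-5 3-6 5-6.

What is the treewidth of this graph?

A width-3 tree decomposition is:
Bags: B1 = {1, 2, 3, 6}  B2 = {1, 3, 5, 6}  B3 = {1, 2, 3, 4}
Tree: B1–B2, B1–B3
Every bag has size at most 4, so the width is 4 − 1 = 3 and tw(G) ≤ 3. For the lower bound, the 4 vertices {1, 2, 3, 4} are pairwise adjacent, and any tree decomposition puts a clique entirely inside one bag — forcing width ≥ 3. Therefore the treewidth is 3.

3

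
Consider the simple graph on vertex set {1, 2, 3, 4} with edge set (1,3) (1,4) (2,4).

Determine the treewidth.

A width-1 tree decomposition is:
Bags: B1 = {1, 4}  B2 = {1, 3}  B3 = {2, 4}
Tree: B1–B2, B1–B3
Each bag holds 2 vertices, so the decomposition has width 1, which upper-bounds the treewidth. Since G has at least one edge (e.g. 1–4), it is not an edgeless graph, so tw(G) ≥ 1. Hence tw(G) = 1 exactly.

1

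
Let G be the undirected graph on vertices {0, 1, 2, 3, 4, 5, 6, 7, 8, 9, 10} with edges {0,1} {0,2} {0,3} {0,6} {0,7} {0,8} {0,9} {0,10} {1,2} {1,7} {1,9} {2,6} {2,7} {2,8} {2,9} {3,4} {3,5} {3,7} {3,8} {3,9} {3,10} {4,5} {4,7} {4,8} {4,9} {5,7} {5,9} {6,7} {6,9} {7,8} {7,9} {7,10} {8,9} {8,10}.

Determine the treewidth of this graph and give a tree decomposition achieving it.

Treewidth 4.
One optimal decomposition is:
Bags: B1 = {0, 3, 7, 8, 9}  B2 = {3, 4, 7, 8, 9}  B3 = {0, 2, 7, 8, 9}  B4 = {3, 4, 5, 7, 9}  B5 = {0, 3, 7, 8, 10}  B6 = {0, 1, 2, 7, 9}  B7 = {0, 2, 6, 7, 9}
Tree: B1–B2, B1–B3, B2–B4, B1–B5, B3–B6, B3–B7

Every bag has size at most 5, so the width is 5 − 1 = 4 and tw(G) ≤ 4. On the other hand G contains the 5-clique {0, 2, 7, 8, 9}. A clique must lie in a single bag of any decomposition, so no decomposition can have width below 4. The upper and lower bounds meet at 4, so that is the treewidth.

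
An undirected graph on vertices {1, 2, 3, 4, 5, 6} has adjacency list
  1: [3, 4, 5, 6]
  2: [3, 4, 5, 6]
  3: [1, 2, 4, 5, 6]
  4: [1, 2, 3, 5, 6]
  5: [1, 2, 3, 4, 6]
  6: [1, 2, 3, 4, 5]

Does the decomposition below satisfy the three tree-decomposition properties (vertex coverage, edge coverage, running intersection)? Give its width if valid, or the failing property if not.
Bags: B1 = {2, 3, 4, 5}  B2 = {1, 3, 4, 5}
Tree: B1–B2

A tree decomposition must satisfy three properties: every vertex lies in some bag; for every edge, both endpoints lie together in some bag; and for every vertex, the bags containing it form a connected subtree. Here vertex 6 appears in no bag, so the decomposition is invalid.

No — vertex 6 appears in no bag.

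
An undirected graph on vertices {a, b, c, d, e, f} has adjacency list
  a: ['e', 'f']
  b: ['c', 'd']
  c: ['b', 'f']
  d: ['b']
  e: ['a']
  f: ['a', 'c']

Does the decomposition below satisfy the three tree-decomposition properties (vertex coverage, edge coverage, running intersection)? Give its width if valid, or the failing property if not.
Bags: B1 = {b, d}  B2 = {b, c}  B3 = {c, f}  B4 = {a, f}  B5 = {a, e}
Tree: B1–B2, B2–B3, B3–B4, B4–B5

Vertex coverage: the bags together contain {a, b, c, d, e, f}, the full vertex set. Edge coverage: each edge of G has both endpoints in at least one bag. Running intersection: for every vertex, the bags containing it form a connected subtree. All three properties hold, so this is a valid tree decomposition of width max|bag| − 1 = 1, and hence tw(G) ≤ 1.

Yes; width 1.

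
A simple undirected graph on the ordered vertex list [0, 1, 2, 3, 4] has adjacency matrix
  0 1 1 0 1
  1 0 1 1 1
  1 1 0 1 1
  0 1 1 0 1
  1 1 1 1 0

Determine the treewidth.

A width-3 tree decomposition is:
Bags: B1 = {1, 2, 3, 4}  B2 = {0, 1, 2, 4}
Tree: B1–B2
The largest bag has 4 vertices, giving width 3; this decomposition certifies tw(G) ≤ 3. Conversely, {0, 1, 2, 4} is a clique of size 4, and the vertices of any clique must share a bag in every tree decomposition; so some bag has ≥ 4 vertices and tw(G) ≥ 3. Hence tw(G) = 3 exactly.

3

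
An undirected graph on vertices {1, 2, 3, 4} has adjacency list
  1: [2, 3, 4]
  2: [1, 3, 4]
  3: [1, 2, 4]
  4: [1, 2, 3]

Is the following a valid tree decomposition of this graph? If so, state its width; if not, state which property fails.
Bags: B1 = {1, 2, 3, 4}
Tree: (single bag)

Yes; width 3.

Every vertex of G appears in some bag (union = {1, 2, 3, 4}); every edge is covered by a bag; and for each vertex v the set of bags containing v is connected in the bag tree. The decomposition is therefore valid. The largest bag has 4 vertices, so the width is 3.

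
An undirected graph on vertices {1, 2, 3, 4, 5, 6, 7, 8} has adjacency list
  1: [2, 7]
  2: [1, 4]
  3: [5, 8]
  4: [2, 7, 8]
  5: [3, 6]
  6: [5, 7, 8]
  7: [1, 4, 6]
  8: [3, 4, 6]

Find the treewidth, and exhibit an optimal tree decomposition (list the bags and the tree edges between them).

Treewidth 2.
One optimal decomposition is:
Bags: B1 = {1, 2, 7}  B2 = {2, 4, 7}  B3 = {4, 6, 7}  B4 = {4, 6, 8}  B5 = {5, 6, 8}  B6 = {3, 5, 8}
Tree: B1–B2, B2–B3, B3–B4, B4–B5, B5–B6

Every bag has size at most 3, so the width is 3 − 1 = 2 and tw(G) ≤ 2. Since 1–2–4–7–1 is a cycle in G, G is not acyclic. Forests are exactly the graphs of treewidth ≤ 1, so tw(G) ≥ 2. Hence tw(G) = 2 exactly.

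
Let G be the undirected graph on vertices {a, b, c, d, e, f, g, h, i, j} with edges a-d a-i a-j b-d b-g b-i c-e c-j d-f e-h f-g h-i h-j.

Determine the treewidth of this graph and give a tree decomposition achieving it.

Treewidth 2.
Bags: B1 = {c, e, h}  B2 = {c, h, j}  B3 = {h, i, j}  B4 = {a, i, j}  B5 = {a, b, i}  B6 = {a, b, d}  B7 = {b, d, g}  B8 = {d, f, g}
Tree: B1–B2, B2–B3, B3–B4, B4–B5, B5–B6, B6–B7, B7–B8

The largest bag has 3 vertices, giving width 2; this decomposition certifies tw(G) ≤ 2. Since e–c–j–h–e is a cycle in G, G is not acyclic. Forests are exactly the graphs of treewidth ≤ 1, so tw(G) ≥ 2. Therefore the treewidth is 2.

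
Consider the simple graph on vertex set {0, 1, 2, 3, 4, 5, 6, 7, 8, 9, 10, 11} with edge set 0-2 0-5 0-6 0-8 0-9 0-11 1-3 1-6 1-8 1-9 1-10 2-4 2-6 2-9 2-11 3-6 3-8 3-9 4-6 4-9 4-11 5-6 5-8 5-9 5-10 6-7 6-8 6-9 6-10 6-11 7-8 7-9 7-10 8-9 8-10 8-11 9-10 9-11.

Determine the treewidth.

A width-4 tree decomposition is:
Bags: B1 = {0, 5, 6, 8, 9}  B2 = {5, 6, 8, 9, 10}  B3 = {1, 6, 8, 9, 10}  B4 = {6, 7, 8, 9, 10}  B5 = {0, 6, 8, 9, 11}  B6 = {1, 3, 6, 8, 9}  B7 = {0, 2, 6, 9, 11}  B8 = {2, 4, 6, 9, 11}
Tree: B1–B2, B2–B3, B2–B4, B1–B5, B3–B6, B5–B7, B7–B8
The largest bag has 5 vertices, giving width 4; this decomposition certifies tw(G) ≤ 4. Conversely, {0, 6, 8, 9, 11} is a clique of size 5, and the vertices of any clique must share a bag in every tree decomposition; so some bag has ≥ 5 vertices and tw(G) ≥ 4. The upper and lower bounds meet at 4, so that is the treewidth.

4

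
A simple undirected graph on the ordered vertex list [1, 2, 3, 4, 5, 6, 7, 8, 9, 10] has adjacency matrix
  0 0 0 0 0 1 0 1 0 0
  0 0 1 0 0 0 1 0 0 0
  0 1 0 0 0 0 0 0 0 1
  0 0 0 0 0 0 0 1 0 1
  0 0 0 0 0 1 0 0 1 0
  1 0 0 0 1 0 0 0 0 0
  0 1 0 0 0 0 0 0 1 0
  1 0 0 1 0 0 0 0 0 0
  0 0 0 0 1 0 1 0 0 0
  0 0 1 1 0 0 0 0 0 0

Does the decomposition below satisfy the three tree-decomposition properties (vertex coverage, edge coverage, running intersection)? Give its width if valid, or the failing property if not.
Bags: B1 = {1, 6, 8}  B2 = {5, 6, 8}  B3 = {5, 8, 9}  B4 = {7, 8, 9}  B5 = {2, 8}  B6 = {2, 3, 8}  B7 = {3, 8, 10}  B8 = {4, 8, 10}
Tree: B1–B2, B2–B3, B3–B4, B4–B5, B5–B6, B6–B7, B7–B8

No — edge (7,2) lies in no bag.

A tree decomposition must satisfy three properties: every vertex lies in some bag; for every edge, both endpoints lie together in some bag; and for every vertex, the bags containing it form a connected subtree. Here edge (7,2) lies in no bag, so the decomposition is invalid.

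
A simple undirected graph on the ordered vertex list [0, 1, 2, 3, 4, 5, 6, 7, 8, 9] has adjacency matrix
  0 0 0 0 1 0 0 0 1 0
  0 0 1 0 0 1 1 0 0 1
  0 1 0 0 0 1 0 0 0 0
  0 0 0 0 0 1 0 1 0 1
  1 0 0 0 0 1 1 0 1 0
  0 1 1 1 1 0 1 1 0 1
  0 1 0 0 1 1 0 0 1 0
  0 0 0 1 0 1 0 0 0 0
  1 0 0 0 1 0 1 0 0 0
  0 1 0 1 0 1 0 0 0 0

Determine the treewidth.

2

A width-2 tree decomposition is:
Bags: B1 = {3, 5, 9}  B2 = {1, 5, 9}  B3 = {1, 5, 6}  B4 = {3, 5, 7}  B5 = {4, 5, 6}  B6 = {4, 6, 8}  B7 = {1, 2, 5}  B8 = {0, 4, 8}
Tree: B1–B2, B2–B3, B1–B4, B3–B5, B5–B6, B3–B7, B6–B8
Every bag has size at most 3, so the width is 3 − 1 = 2 and tw(G) ≤ 2. For the lower bound, the 3 vertices {0, 4, 8} are pairwise adjacent, and any tree decomposition puts a clique entirely inside one bag — forcing width ≥ 2. Therefore the treewidth is 2.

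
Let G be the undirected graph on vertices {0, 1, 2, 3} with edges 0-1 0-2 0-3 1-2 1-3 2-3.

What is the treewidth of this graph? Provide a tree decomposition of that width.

With just one bag of size 4, the width is 4 − 1 = 3, so tw(G) ≤ 3. For the lower bound, the 4 vertices {0, 1, 2, 3} are pairwise adjacent, and any tree decomposition puts a clique entirely inside one bag — forcing width ≥ 3. Hence tw(G) = 3 exactly.

Treewidth 3.
One such decomposition:
Bags: B1 = {0, 1, 2, 3}
Tree: (single bag)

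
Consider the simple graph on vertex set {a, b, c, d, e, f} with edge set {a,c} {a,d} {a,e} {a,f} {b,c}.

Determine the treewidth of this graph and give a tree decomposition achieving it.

The largest bag has 2 vertices, giving width 1; this decomposition certifies tw(G) ≤ 1. G has an edge, so its treewidth is at least 1. Hence tw(G) = 1 exactly.

Treewidth 1.
One optimal decomposition is:
Bags: B1 = {a, c}  B2 = {a, d}  B3 = {a, e}  B4 = {a, f}  B5 = {b, c}
Tree: B1–B2, B1–B3, B1–B4, B1–B5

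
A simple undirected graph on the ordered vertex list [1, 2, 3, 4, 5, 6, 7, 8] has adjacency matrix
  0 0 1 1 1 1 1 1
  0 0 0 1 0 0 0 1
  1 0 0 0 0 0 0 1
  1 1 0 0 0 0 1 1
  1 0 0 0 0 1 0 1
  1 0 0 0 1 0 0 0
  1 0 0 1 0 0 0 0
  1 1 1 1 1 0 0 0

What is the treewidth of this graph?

A width-2 tree decomposition is:
Bags: B1 = {1, 4, 8}  B2 = {1, 3, 8}  B3 = {2, 4, 8}  B4 = {1, 5, 8}  B5 = {1, 4, 7}  B6 = {1, 5, 6}
Tree: B1–B2, B1–B3, B2–B4, B1–B5, B4–B6
Each bag holds 3 vertices, so the decomposition has width 2, which upper-bounds the treewidth. Conversely, {1, 3, 8} is a clique of size 3, and the vertices of any clique must share a bag in every tree decomposition; so some bag has ≥ 3 vertices and tw(G) ≥ 2. The upper and lower bounds meet at 2, so that is the treewidth.

2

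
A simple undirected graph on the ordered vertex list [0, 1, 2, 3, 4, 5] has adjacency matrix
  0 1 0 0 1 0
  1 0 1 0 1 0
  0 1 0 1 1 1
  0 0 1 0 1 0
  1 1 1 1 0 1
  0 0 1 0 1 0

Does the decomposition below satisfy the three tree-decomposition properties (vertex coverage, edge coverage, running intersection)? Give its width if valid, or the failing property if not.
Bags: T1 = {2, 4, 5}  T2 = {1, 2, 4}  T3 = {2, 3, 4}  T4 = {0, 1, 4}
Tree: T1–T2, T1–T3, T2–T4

Yes; width 2.

Vertex coverage: the bags together contain {0, 1, 2, 3, 4, 5}, the full vertex set. Edge coverage: each edge of G has both endpoints in at least one bag. Running intersection: for every vertex, the bags containing it form a connected subtree. All three properties hold, so this is a valid tree decomposition of width max|bag| − 1 = 2, and hence tw(G) ≤ 2.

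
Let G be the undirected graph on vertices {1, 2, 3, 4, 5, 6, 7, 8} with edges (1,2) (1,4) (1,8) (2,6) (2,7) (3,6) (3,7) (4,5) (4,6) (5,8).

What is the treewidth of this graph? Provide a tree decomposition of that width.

The largest bag has 3 vertices, giving width 2; this decomposition certifies tw(G) ≤ 2. The edges 5–8–1–4–5 form a cycle, so G is not a tree and its treewidth is at least 2. The upper and lower bounds meet at 2, so that is the treewidth.

Treewidth 2.
One such decomposition:
Bags: B1 = {4, 5, 8}  B2 = {1, 4, 8}  B3 = {1, 4, 6}  B4 = {1, 2, 6}  B5 = {2, 3, 6}  B6 = {2, 3, 7}
Tree: B1–B2, B2–B3, B3–B4, B4–B5, B5–B6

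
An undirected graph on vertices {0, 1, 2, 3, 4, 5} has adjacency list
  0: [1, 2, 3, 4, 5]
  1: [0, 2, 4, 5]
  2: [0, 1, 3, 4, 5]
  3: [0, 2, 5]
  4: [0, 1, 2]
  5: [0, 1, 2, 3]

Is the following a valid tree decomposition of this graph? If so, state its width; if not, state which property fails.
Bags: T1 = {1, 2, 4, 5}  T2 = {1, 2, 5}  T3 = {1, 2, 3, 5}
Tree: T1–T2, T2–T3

A tree decomposition must satisfy three properties: every vertex lies in some bag; for every edge, both endpoints lie together in some bag; and for every vertex, the bags containing it form a connected subtree. Here vertex 0 appears in no bag, so the decomposition is invalid.

No — vertex 0 appears in no bag.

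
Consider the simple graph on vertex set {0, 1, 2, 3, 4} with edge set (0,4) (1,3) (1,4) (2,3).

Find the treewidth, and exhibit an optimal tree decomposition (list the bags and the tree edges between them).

The largest bag has 2 vertices, giving width 1; this decomposition certifies tw(G) ≤ 1. Since G has at least one edge (e.g. 0–4), it is not an edgeless graph, so tw(G) ≥ 1. Hence tw(G) = 1 exactly.

Treewidth 1.
Bags: B1 = {0, 4}  B2 = {1, 4}  B3 = {1, 3}  B4 = {2, 3}
Tree: B1–B2, B2–B3, B3–B4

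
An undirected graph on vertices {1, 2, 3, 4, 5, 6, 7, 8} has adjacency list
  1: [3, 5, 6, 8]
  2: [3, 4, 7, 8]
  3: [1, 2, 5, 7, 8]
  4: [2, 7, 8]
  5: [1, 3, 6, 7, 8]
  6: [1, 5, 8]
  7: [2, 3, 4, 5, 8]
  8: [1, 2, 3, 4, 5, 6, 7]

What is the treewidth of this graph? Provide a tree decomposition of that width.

The largest bag has 4 vertices, giving width 3; this decomposition certifies tw(G) ≤ 3. Conversely, {2, 3, 7, 8} is a clique of size 4, and the vertices of any clique must share a bag in every tree decomposition; so some bag has ≥ 4 vertices and tw(G) ≥ 3. Therefore the treewidth is 3.

Treewidth 3.
Bags: B1 = {1, 3, 5, 8}  B2 = {1, 5, 6, 8}  B3 = {3, 5, 7, 8}  B4 = {2, 3, 7, 8}  B5 = {2, 4, 7, 8}
Tree: B1–B2, B1–B3, B3–B4, B4–B5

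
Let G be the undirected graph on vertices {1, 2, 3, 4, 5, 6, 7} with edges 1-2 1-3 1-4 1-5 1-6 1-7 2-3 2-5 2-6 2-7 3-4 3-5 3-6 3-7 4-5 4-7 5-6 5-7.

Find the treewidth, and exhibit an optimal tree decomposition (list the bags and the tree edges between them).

Treewidth 4.
One optimal decomposition is:
Bags: B1 = {1, 3, 4, 5, 7}  B2 = {1, 2, 3, 5, 7}  B3 = {1, 2, 3, 5, 6}
Tree: B1–B2, B2–B3

The largest bag has 5 vertices, giving width 4; this decomposition certifies tw(G) ≤ 4. Conversely, {1, 2, 3, 5, 6} is a clique of size 5, and the vertices of any clique must share a bag in every tree decomposition; so some bag has ≥ 5 vertices and tw(G) ≥ 4. Hence tw(G) = 4 exactly.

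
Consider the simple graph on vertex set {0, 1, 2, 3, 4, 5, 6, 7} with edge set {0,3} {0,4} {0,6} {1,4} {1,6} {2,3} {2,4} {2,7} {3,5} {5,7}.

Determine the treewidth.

2

A width-2 tree decomposition is:
Bags: B1 = {3, 5, 7}  B2 = {2, 3, 7}  B3 = {0, 2, 3}  B4 = {0, 2, 4}  B5 = {0, 4, 6}  B6 = {1, 4, 6}
Tree: B1–B2, B2–B3, B3–B4, B4–B5, B5–B6
Each bag holds 3 vertices, so the decomposition has width 2, which upper-bounds the treewidth. The edges 5–7–2–3–5 form a cycle, so G is not a tree and its treewidth is at least 2. Hence tw(G) = 2 exactly.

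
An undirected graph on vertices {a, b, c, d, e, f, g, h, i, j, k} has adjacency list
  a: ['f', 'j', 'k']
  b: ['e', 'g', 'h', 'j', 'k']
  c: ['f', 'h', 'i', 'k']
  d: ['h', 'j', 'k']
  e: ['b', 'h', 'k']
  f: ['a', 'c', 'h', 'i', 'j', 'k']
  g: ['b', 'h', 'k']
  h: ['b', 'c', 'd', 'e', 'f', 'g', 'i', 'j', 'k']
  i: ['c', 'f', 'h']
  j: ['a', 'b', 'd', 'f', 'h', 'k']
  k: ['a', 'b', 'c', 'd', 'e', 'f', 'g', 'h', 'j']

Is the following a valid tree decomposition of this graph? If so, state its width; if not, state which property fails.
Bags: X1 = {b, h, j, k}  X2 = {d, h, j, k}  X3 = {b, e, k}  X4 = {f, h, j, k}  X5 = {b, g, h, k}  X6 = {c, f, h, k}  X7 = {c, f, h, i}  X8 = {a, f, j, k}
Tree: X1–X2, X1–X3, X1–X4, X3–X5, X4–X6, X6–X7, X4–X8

A tree decomposition must satisfy three properties: every vertex lies in some bag; for every edge, both endpoints lie together in some bag; and for every vertex, the bags containing it form a connected subtree. Here edge (h,e) lies in no bag, so the decomposition is invalid.

No — edge (h,e) lies in no bag.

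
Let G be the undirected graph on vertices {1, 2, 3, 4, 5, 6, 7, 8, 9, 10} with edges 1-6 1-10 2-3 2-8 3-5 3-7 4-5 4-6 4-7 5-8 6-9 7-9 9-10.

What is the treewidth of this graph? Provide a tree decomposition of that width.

Treewidth 2.
Bags: B1 = {1, 9, 10}  B2 = {1, 6, 9}  B3 = {6, 7, 9}  B4 = {4, 6, 7}  B5 = {3, 4, 7}  B6 = {3, 4, 5}  B7 = {2, 3, 5}  B8 = {2, 5, 8}
Tree: B1–B2, B2–B3, B3–B4, B4–B5, B5–B6, B6–B7, B7–B8

Every bag has size at most 3, so the width is 3 − 1 = 2 and tw(G) ≤ 2. For the lower bound, G contains the cycle 10–1–6–9–10, so G is not a forest; only forests have treewidth ≤ 1, hence tw(G) ≥ 2. Therefore the treewidth is 2.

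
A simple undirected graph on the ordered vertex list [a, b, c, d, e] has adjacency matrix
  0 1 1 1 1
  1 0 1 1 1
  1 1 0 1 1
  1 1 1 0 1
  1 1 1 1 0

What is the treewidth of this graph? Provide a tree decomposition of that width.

Treewidth 4.
One optimal decomposition is:
Bags: B1 = {a, b, c, d, e}
Tree: (single bag)

A single bag containing all 5 vertices is trivially a valid decomposition of width 4. Conversely, {a, b, c, d, e} is a clique of size 5, and the vertices of any clique must share a bag in every tree decomposition; so some bag has ≥ 5 vertices and tw(G) ≥ 4. Therefore the treewidth is 4.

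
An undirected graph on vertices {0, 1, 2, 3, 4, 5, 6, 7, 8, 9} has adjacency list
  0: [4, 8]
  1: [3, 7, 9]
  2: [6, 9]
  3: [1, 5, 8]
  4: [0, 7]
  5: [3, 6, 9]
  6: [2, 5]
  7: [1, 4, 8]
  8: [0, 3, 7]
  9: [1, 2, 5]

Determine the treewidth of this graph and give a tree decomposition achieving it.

Treewidth 2.
One such decomposition:
Bags: B1 = {0, 4, 8}  B2 = {4, 7, 8}  B3 = {3, 7, 8}  B4 = {1, 3, 7}  B5 = {1, 3, 5}  B6 = {1, 5, 9}  B7 = {5, 6, 9}  B8 = {2, 6, 9}
Tree: B1–B2, B2–B3, B3–B4, B4–B5, B5–B6, B6–B7, B7–B8

The largest bag has 3 vertices, giving width 2; this decomposition certifies tw(G) ≤ 2. The edges 0–4–7–8–0 form a cycle, so G is not a tree and its treewidth is at least 2. Hence tw(G) = 2 exactly.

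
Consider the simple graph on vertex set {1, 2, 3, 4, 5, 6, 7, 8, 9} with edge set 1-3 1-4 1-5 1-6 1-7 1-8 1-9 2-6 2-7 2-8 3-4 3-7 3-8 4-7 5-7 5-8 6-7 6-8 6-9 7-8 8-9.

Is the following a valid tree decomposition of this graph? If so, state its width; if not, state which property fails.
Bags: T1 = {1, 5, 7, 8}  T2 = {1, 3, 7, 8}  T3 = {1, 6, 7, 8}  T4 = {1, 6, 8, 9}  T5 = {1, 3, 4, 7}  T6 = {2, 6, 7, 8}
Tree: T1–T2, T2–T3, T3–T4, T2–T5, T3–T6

Vertex coverage: the bags together contain {1, 2, 3, 4, 5, 6, 7, 8, 9}, the full vertex set. Edge coverage: each edge of G has both endpoints in at least one bag. Running intersection: for every vertex, the bags containing it form a connected subtree. All three properties hold, so this is a valid tree decomposition of width max|bag| − 1 = 3, and hence tw(G) ≤ 3.

Yes; width 3.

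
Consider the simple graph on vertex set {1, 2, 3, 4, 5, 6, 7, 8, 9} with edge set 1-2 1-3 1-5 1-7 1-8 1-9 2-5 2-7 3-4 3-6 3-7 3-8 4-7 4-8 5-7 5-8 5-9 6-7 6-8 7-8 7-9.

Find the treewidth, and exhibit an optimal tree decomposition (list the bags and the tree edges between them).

Every bag has size at most 4, so the width is 4 − 1 = 3 and tw(G) ≤ 3. For the lower bound, the 4 vertices {1, 3, 7, 8} are pairwise adjacent, and any tree decomposition puts a clique entirely inside one bag — forcing width ≥ 3. The upper and lower bounds meet at 3, so that is the treewidth.

Treewidth 3.
One optimal decomposition is:
Bags: B1 = {1, 5, 7, 9}  B2 = {1, 5, 7, 8}  B3 = {1, 3, 7, 8}  B4 = {1, 2, 5, 7}  B5 = {3, 4, 7, 8}  B6 = {3, 6, 7, 8}
Tree: B1–B2, B2–B3, B2–B4, B3–B5, B3–B6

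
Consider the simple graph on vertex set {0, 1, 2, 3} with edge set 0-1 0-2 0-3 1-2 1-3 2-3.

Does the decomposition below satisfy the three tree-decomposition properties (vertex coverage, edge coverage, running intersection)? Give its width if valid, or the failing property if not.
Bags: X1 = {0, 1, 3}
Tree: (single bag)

A tree decomposition must satisfy three properties: every vertex lies in some bag; for every edge, both endpoints lie together in some bag; and for every vertex, the bags containing it form a connected subtree. Here vertex 2 appears in no bag, so the decomposition is invalid.

No — vertex 2 appears in no bag.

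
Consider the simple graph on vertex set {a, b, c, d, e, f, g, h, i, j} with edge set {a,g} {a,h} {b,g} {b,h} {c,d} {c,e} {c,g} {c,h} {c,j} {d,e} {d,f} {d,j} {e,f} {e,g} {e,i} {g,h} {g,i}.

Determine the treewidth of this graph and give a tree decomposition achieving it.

The largest bag has 3 vertices, giving width 2; this decomposition certifies tw(G) ≤ 2. Conversely, {c, d, j} is a clique of size 3, and the vertices of any clique must share a bag in every tree decomposition; so some bag has ≥ 3 vertices and tw(G) ≥ 2. Therefore the treewidth is 2.

Treewidth 2.
One optimal decomposition is:
Bags: B1 = {c, e, g}  B2 = {c, d, e}  B3 = {c, g, h}  B4 = {e, g, i}  B5 = {c, d, j}  B6 = {a, g, h}  B7 = {d, e, f}  B8 = {b, g, h}
Tree: B1–B2, B1–B3, B1–B4, B2–B5, B3–B6, B2–B7, B3–B8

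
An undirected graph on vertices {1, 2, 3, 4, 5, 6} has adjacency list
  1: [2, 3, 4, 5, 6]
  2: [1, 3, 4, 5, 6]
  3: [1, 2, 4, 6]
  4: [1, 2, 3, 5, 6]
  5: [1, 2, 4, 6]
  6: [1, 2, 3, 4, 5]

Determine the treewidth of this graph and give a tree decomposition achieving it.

Treewidth 4.
One such decomposition:
Bags: B1 = {1, 2, 4, 5, 6}  B2 = {1, 2, 3, 4, 6}
Tree: B1–B2

Each bag holds 5 vertices, so the decomposition has width 4, which upper-bounds the treewidth. On the other hand G contains the 5-clique {1, 2, 3, 4, 6}. A clique must lie in a single bag of any decomposition, so no decomposition can have width below 4. Therefore the treewidth is 4.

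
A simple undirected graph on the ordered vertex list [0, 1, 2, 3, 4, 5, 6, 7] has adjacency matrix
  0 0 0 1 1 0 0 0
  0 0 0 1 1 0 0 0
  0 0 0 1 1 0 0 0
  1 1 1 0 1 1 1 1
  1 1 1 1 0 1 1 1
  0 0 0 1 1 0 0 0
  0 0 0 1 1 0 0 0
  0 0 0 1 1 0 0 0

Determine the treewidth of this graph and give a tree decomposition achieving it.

The largest bag has 3 vertices, giving width 2; this decomposition certifies tw(G) ≤ 2. On the other hand G contains the 3-clique {0, 3, 4}. A clique must lie in a single bag of any decomposition, so no decomposition can have width below 2. Hence tw(G) = 2 exactly.

Treewidth 2.
Bags: B1 = {3, 4, 5}  B2 = {3, 4, 6}  B3 = {0, 3, 4}  B4 = {3, 4, 7}  B5 = {2, 3, 4}  B6 = {1, 3, 4}
Tree: B1–B2, B1–B3, B3–B4, B3–B5, B4–B6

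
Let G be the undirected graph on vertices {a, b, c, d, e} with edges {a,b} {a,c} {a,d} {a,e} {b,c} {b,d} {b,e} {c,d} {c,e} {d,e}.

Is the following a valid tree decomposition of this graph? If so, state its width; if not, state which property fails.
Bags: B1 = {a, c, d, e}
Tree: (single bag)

A tree decomposition must satisfy three properties: every vertex lies in some bag; for every edge, both endpoints lie together in some bag; and for every vertex, the bags containing it form a connected subtree. Here vertex b appears in no bag, so the decomposition is invalid.

No — vertex b appears in no bag.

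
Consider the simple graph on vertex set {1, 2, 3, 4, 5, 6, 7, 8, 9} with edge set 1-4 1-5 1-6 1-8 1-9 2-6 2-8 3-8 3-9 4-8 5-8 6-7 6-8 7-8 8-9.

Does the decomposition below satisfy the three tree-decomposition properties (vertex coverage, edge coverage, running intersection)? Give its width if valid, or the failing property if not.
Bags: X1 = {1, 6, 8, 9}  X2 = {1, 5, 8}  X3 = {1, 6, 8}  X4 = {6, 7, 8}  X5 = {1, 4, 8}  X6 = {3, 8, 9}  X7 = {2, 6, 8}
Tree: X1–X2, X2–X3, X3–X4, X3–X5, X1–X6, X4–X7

No — bags containing vertex 6 are not connected in the tree.

A tree decomposition must satisfy three properties: every vertex lies in some bag; for every edge, both endpoints lie together in some bag; and for every vertex, the bags containing it form a connected subtree. Here bags containing vertex 6 are not connected in the tree, so the decomposition is invalid.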